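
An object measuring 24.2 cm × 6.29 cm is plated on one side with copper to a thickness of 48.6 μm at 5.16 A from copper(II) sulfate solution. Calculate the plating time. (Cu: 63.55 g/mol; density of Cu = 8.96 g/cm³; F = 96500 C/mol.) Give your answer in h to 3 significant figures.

Plated area = 24.2 × 6.29 = 152.2 cm²
Volume = 152.2 × 48.6×10⁻⁴ cm = 0.7397 cm³
m(Cu) = 0.7397 × 8.96 = 6.628 g
n(Cu) = 6.628 / 63.55 = 0.1043 mol; n(e⁻) = 2 × 0.1043 = 0.2086 mol
Q = 0.2086 × 96500 = 20130 C
t = 20130 / 5.16 = 3901 s = 1.08 h

1.08 h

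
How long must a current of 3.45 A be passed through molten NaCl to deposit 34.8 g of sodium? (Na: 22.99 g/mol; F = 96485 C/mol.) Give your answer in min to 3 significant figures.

706 min

n(Na) = 34.8 / 22.99 = 1.514 mol
Na⁺ + e⁻ → Na, so n(e⁻) = 1.514 mol
Q = 1.514 × 96485 = 1.461×10^5 C
t = Q / I = 1.461×10^5 / 3.45 = 42350 s = 706 min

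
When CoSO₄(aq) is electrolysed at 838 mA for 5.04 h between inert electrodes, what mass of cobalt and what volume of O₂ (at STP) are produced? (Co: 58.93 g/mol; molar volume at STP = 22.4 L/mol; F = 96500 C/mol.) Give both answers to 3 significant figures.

4.64 g Co; 0.882 L O₂

Q = 0.838 × 18144 = 15200 C; n(e⁻) = 15200 / 96500 = 0.1575 mol
Cathode: Co²⁺ + 2e⁻ → Co → n(Co) = 0.1575/2 = 0.07875 mol → 4.64 g
Anode: 2H₂O → O₂ + 4H⁺ + 4e⁻ → n(O₂) = 0.1575/4 = 0.03938 mol → 0.882 L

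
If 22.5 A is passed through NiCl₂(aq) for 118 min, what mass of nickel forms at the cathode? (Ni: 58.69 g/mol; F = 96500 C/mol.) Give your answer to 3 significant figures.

Q = It = 22.5 × 7080 = 1.593×10^5 C
n(e⁻) = 1.593×10^5 / 96500 = 1.651 mol
Ni²⁺ + 2e⁻ → Ni, so n(Ni) = 1.651 / 2 = 0.8255 mol
m = 0.8255 × 58.69 = 48.4 g

48.4 g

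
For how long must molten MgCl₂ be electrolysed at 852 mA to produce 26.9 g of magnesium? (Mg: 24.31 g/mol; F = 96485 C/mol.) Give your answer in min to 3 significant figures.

n(Mg) = 26.9 / 24.31 = 1.107 mol
Mg²⁺ + 2e⁻ → Mg, so n(e⁻) = 2 × 1.107 = 2.214 mol
Q = 2.214 × 96485 = 2.136×10^5 C
t = Q / I = 2.136×10^5 / 0.852 = 2.507×10^5 s = 4180 min

4180 min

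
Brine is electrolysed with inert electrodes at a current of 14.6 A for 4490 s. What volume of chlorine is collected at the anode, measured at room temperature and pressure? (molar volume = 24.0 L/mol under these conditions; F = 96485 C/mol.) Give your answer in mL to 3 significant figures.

8150 mL

Charge passed = 14.6 × 4490 = 65550 C
n(e⁻) = Q/F = 65550/96485 = 0.6794 mol
2Cl⁻ → Cl₂ + 2e⁻, so n(Cl₂) = 0.6794 / 2 = 0.3397 mol
V = 0.3397 × 24.0 = 8.153 L
= 8150 mL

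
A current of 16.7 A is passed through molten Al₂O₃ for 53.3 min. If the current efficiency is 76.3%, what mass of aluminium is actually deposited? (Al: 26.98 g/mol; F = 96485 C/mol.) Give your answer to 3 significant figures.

3.80 g

Q = 16.7 × 3198 = 53410 C
n(e⁻) = 53410 / 96485 = 0.5536 mol
Al³⁺ + 3e⁻ → Al, so theoretical m(Al) = 0.1845 × 26.98 = 4.978 g
Actual mass = 76.3% × 4.978 = 3.80 g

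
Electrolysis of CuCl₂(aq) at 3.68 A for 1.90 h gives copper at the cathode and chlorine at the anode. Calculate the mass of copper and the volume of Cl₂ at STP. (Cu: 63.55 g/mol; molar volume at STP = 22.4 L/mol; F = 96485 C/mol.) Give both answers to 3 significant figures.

Q = 3.68 × 6840 = 25170 C; n(e⁻) = 25170 / 96485 = 0.2609 mol
Cathode: Cu²⁺ + 2e⁻ → Cu → n(Cu) = 0.2609/2 = 0.1305 mol → 8.29 g
Anode: 2Cl⁻ → Cl₂ + 2e⁻ → n(Cl₂) = 0.2609/2 = 0.1305 mol → 2.92 L

8.29 g Cu; 2.92 L Cl₂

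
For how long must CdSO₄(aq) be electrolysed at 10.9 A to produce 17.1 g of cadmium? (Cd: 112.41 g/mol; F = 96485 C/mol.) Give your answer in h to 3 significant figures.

n(Cd) = 17.1 / 112.41 = 0.1521 mol
Cd²⁺ + 2e⁻ → Cd, so n(e⁻) = 2 × 0.1521 = 0.3042 mol
Q = 0.3042 × 96485 = 29350 C
t = Q / I = 29350 / 10.9 = 2693 s = 0.748 h

0.748 h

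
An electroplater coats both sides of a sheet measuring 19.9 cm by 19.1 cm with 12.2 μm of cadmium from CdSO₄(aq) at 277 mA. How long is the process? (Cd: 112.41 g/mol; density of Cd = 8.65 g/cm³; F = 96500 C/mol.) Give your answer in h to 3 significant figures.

Plated area = 2 × 19.9 × 19.1 = 760.2 cm²
Volume = 760.2 × 12.2×10⁻⁴ cm = 0.9274 cm³
m(Cd) = 0.9274 × 8.65 = 8.022 g
n(Cd) = 8.022 / 112.41 = 0.07136 mol; n(e⁻) = 2 × 0.07136 = 0.1427 mol
Q = 0.1427 × 96500 = 13770 C
t = 13770 / 0.277 = 49710 s = 13.8 h

13.8 h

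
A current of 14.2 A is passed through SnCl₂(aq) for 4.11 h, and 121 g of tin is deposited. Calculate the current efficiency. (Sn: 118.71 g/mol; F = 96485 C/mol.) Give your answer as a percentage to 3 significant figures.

Q = 14.2 × 14796 = 2.101×10^5 C
n(e⁻) = 2.101×10^5 / 96485 = 2.178 mol
Sn²⁺ + 2e⁻ → Sn, so theoretical n(Sn) = 1.089 mol → 129.3 g
Efficiency = 121 / 129.3 = 0.9358 = 93.6%

93.6%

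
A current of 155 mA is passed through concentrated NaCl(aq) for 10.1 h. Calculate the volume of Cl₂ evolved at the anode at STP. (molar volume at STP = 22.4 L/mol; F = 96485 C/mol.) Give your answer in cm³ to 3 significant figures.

654 cm³

Charge passed = 0.155 × 36360 = 5636 C
n(e⁻) = Q/F = 5636/96485 = 0.05841 mol
2Cl⁻ → Cl₂ + 2e⁻, so n(Cl₂) = 0.05841 / 2 = 0.02921 mol
V = 0.02921 × 22.4 = 0.6543 L
= 654 cm³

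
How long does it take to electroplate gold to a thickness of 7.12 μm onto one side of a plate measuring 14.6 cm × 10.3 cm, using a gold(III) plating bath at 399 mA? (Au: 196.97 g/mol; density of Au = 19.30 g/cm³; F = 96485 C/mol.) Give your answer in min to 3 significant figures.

127 min

Plated area = 14.6 × 10.3 = 150.4 cm²
Volume = 150.4 × 7.12×10⁻⁴ cm = 0.1071 cm³
m(Au) = 0.1071 × 19.30 = 2.067 g
n(Au) = 2.067 / 196.97 = 0.01049 mol; n(e⁻) = 3 × 0.01049 = 0.03147 mol
Q = 0.03147 × 96485 = 3036 C
t = 3036 / 0.399 = 7609 s = 127 min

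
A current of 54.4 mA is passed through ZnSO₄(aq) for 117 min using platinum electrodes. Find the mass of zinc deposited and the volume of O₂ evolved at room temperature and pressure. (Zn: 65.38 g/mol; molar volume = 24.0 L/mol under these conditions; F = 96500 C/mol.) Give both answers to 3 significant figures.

Q = 0.0544 × 7020 = 381.9 C; n(e⁻) = 381.9 / 96500 = 0.003958 mol
Cathode: Zn²⁺ + 2e⁻ → Zn → n(Zn) = 0.003958/2 = 0.001979 mol → 0.129 g
Anode: 2H₂O → O₂ + 4H⁺ + 4e⁻ → n(O₂) = 0.003958/4 = 9.895×10^-4 mol → 0.0237 L

0.129 g Zn; 0.0237 L O₂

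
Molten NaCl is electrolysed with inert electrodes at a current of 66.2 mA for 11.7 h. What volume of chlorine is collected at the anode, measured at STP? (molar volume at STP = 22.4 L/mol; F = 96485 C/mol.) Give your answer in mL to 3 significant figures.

Q = It = 0.0662 × 42120 = 2788 C
Moles of electrons = 2788 / 96485 = 0.02890 mol
2Cl⁻ → Cl₂ + 2e⁻, so n(Cl₂) = 0.02890 / 2 = 0.01445 mol
V = 0.01445 × 22.4 = 0.3237 L
= 324 mL

324 mL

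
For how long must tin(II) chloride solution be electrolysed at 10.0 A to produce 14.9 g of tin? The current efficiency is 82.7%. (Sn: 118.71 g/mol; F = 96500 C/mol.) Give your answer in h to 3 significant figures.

0.814 h

n(Sn) = 14.9 / 118.71 = 0.1255 mol
Sn²⁺ + 2e⁻ → Sn, so n(e⁻) = 2 × 0.1255 = 0.2510 mol
Q = 0.2510 × 96500 / 0.827 = 29290 C
t = Q / I = 29290 / 10.0 = 2929 s = 0.814 h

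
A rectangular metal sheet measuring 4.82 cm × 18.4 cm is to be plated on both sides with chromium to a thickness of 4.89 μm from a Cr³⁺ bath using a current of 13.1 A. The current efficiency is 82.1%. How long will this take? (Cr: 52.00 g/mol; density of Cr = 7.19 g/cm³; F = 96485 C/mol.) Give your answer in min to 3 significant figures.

Plated area = 2 × 4.82 × 18.4 = 177.4 cm²
Volume = 177.4 × 4.89×10⁻⁴ cm = 0.08675 cm³
m(Cr) = 0.08675 × 7.19 = 0.6237 g
n(Cr) = 0.6237 / 52.00 = 0.01199 mol; n(e⁻) = 3 × 0.01199 = 0.03597 mol
Q = 0.03597 × 96485 / 0.821 = 4227 C
t = 4227 / 13.1 = 322.7 s = 5.38 min

5.38 min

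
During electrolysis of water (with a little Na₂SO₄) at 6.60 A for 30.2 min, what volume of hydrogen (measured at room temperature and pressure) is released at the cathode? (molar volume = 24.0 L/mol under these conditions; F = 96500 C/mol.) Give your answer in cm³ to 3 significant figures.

Q = 6.60 A × 1812 s = 11960 C
n(e⁻) = 11960 / 96500 = 0.1239 mol
2H⁺ + 2e⁻ → H₂, so n(H₂) = 0.1239 / 2 = 0.06195 mol
V = 0.06195 × 24.0 = 1.487 L
= 1490 cm³

1490 cm³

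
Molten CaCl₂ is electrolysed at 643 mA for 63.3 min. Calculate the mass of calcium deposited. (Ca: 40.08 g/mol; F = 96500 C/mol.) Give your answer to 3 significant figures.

0.507 g

Q = 0.643 A × 3798 s = 2442 C
Moles of electrons = 2442 / 96500 = 0.02531 mol
Ca²⁺ + 2e⁻ → Ca, so n(Ca) = 0.02531 / 2 = 0.01266 mol
m = 0.01266 × 40.08 = 0.507 g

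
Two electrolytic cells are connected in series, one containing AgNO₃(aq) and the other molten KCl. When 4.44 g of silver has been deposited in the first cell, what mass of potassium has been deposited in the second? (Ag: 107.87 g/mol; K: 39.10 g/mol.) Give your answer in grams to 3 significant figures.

1.61 g

n(Ag) = 4.44 / 107.87 = 0.04116 mol
Ag⁺ + e⁻ → Ag, so n(e⁻) = 0.04116 mol
In series, the same 0.04116 mol of electrons flows through the second cell.
K⁺ + e⁻ → K, so n(K) = 0.04116 mol
m(K) = 0.04116 × 39.10 = 1.61 g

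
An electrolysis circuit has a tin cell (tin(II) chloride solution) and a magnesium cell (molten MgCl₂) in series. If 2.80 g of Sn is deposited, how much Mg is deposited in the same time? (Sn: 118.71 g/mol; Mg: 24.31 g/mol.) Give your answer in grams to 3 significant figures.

n(Sn) = 2.80 / 118.71 = 0.02359 mol
Sn²⁺ + 2e⁻ → Sn, so n(e⁻) = 2 × 0.02359 = 0.04718 mol
Since the cells are in series, n(e⁻) in the Mg cell is also 0.04718 mol.
Mg²⁺ + 2e⁻ → Mg, so n(Mg) = 0.04718 / 2 = 0.02359 mol
m(Mg) = 0.02359 × 24.31 = 0.573 g

0.573 g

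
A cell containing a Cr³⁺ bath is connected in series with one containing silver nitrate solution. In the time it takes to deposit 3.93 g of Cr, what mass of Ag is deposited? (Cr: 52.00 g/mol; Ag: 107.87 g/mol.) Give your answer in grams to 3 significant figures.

n(Cr) = 3.93 / 52.00 = 0.07558 mol
Cr³⁺ + 3e⁻ → Cr, so n(e⁻) = 3 × 0.07558 = 0.2267 mol
The cells are in series, so the same charge (and hence the same n(e⁻) = 0.2267 mol) passes through both.
Ag⁺ + e⁻ → Ag, so n(Ag) = 0.2267 mol
m(Ag) = 0.2267 × 107.87 = 24.5 g

24.5 g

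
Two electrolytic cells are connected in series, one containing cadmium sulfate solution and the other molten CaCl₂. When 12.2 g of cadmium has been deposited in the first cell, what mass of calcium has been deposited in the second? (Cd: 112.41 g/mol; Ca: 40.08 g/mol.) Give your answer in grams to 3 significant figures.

4.35 g

n(Cd) = 12.2 / 112.41 = 0.1085 mol
Cd²⁺ + 2e⁻ → Cd, so n(e⁻) = 2 × 0.1085 = 0.2170 mol
Same current for the same time ⇒ same n(e⁻) = 0.2170 mol in both cells.
Ca²⁺ + 2e⁻ → Ca, so n(Ca) = 0.2170 / 2 = 0.1085 mol
m(Ca) = 0.1085 × 40.08 = 4.35 g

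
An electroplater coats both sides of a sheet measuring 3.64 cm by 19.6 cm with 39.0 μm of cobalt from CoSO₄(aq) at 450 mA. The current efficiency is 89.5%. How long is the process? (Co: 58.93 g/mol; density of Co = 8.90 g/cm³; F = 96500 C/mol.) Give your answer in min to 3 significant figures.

671 min

Plated area = 2 × 3.64 × 19.6 = 142.7 cm²
Volume = 142.7 × 39.0×10⁻⁴ cm = 0.5565 cm³
m(Co) = 0.5565 × 8.90 = 4.953 g
n(Co) = 4.953 / 58.93 = 0.08405 mol; n(e⁻) = 2 × 0.08405 = 0.1681 mol
Q = 0.1681 × 96500 / 0.895 = 18120 C
t = 18120 / 0.450 = 40270 s = 671 min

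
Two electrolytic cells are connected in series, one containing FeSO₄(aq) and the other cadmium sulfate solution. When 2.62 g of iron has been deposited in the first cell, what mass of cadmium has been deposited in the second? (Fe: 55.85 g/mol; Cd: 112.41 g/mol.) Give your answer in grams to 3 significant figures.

n(Fe) = 2.62 / 55.85 = 0.04691 mol
Fe²⁺ + 2e⁻ → Fe, so n(e⁻) = 2 × 0.04691 = 0.09382 mol
Same current for the same time ⇒ same n(e⁻) = 0.09382 mol in both cells.
Cd²⁺ + 2e⁻ → Cd, so n(Cd) = 0.09382 / 2 = 0.04691 mol
m(Cd) = 0.04691 × 112.41 = 5.27 g

5.27 g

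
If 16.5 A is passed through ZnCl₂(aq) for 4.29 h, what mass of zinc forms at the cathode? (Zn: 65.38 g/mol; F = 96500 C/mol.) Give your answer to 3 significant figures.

Charge passed = 16.5 × 15444 = 2.548×10^5 C
n(e⁻) = Q/F = 2.548×10^5/96500 = 2.640 mol
Zn²⁺ + 2e⁻ → Zn, so n(Zn) = 2.640 / 2 = 1.320 mol
m = 1.320 × 65.38 = 86.3 g

86.3 g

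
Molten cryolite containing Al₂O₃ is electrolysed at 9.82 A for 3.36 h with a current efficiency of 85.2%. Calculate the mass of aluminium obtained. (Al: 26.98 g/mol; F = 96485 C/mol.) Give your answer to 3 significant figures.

Q = 9.82 × 12096 = 1.188×10^5 C
n(e⁻) = 1.188×10^5 / 96485 = 1.231 mol
Al³⁺ + 3e⁻ → Al, so theoretical m(Al) = 0.4103 × 26.98 = 11.07 g
Actual mass = 85.2% × 11.07 = 9.43 g

9.43 g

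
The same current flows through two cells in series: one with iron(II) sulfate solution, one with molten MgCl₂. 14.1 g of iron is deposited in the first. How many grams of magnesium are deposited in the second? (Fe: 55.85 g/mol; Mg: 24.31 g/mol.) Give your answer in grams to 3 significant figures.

6.14 g

n(Fe) = 14.1 / 55.85 = 0.2525 mol
Fe²⁺ + 2e⁻ → Fe, so n(e⁻) = 2 × 0.2525 = 0.5050 mol
Since the cells are in series, n(e⁻) in the Mg cell is also 0.5050 mol.
Mg²⁺ + 2e⁻ → Mg, so n(Mg) = 0.5050 / 2 = 0.2525 mol
m(Mg) = 0.2525 × 24.31 = 6.14 g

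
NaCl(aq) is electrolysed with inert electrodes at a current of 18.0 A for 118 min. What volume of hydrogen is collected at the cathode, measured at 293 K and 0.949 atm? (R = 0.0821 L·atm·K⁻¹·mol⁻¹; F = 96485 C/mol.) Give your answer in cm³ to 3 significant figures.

16700 cm³

Q = 18.0 A × 7080 s = 1.274×10^5 C
n(e⁻) = 1.274×10^5 / 96485 = 1.320 mol
2H⁺ + 2e⁻ → H₂, so n(H₂) = 1.320 / 2 = 0.6600 mol
V = nRT/P = 0.6600 × 0.0821 × 293 / 0.949 = 16.73 L
= 16700 cm³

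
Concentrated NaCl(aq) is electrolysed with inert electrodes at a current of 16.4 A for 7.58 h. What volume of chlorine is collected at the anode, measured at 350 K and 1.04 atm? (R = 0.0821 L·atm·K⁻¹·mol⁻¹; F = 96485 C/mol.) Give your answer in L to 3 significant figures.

Charge passed = 16.4 × 27288 = 4.475×10^5 C
Moles of electrons = 4.475×10^5 / 96485 = 4.638 mol
2Cl⁻ → Cl₂ + 2e⁻, so n(Cl₂) = 4.638 / 2 = 2.319 mol
V = nRT/P = 2.319 × 0.0821 × 350 / 1.04 = 64.07 L

64.1 L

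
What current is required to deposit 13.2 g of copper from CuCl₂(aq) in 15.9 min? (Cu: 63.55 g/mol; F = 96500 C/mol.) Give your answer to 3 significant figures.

n(Cu) = 13.2 / 63.55 = 0.2077 mol
Cu²⁺ + 2e⁻ → Cu, so n(e⁻) = 2 × 0.2077 = 0.4154 mol
Q = 0.4154 × 96500 = 40090 C
I = Q / t = 40090 / 954 s = 42.0 A

42.0 A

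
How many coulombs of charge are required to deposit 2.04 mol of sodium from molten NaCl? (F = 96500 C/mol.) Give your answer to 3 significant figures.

Na⁺ + e⁻ → Na, so n(e⁻) = 1 × 2.04 = 2.040 mol
Q = 2.040 × 96500 = 1.969×10^5 C

1.97×10^5 C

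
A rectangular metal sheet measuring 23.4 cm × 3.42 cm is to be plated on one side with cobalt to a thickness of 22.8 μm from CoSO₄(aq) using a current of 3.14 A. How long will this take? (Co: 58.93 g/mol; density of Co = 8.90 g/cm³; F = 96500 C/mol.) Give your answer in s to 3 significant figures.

1690 s

Plated area = 23.4 × 3.42 = 80.03 cm²
Volume = 80.03 × 22.8×10⁻⁴ cm = 0.1825 cm³
m(Co) = 0.1825 × 8.90 = 1.624 g
n(Co) = 1.624 / 58.93 = 0.02756 mol; n(e⁻) = 2 × 0.02756 = 0.05512 mol
Q = 0.05512 × 96500 = 5319 C
t = 5319 / 3.14 = 1694 s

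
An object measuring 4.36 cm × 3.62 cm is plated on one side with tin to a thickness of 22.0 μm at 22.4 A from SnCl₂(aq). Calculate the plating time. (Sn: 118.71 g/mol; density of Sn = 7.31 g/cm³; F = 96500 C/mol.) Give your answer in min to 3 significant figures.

Plated area = 4.36 × 3.62 = 15.78 cm²
Volume = 15.78 × 22.0×10⁻⁴ cm = 0.03472 cm³
m(Sn) = 0.03472 × 7.31 = 0.2538 g
n(Sn) = 0.2538 / 118.71 = 0.002138 mol; n(e⁻) = 2 × 0.002138 = 0.004276 mol
Q = 0.004276 × 96500 = 412.6 C
t = 412.6 / 22.4 = 18.42 s = 0.307 min

0.307 min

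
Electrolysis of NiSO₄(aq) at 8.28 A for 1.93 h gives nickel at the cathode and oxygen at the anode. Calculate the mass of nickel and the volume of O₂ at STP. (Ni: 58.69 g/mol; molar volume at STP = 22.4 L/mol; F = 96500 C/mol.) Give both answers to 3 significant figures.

Q = 8.28 × 6948 = 57530 C; n(e⁻) = 57530 / 96500 = 0.5962 mol
Cathode: Ni²⁺ + 2e⁻ → Ni → n(Ni) = 0.5962/2 = 0.2981 mol → 17.5 g
Anode: 2H₂O → O₂ + 4H⁺ + 4e⁻ → n(O₂) = 0.5962/4 = 0.1491 mol → 3.34 L

17.5 g Ni; 3.34 L O₂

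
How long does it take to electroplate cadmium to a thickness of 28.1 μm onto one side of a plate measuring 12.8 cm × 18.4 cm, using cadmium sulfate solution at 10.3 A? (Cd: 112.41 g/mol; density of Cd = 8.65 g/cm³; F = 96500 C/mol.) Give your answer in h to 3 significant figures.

0.265 h

Plated area = 12.8 × 18.4 = 235.5 cm²
Volume = 235.5 × 28.1×10⁻⁴ cm = 0.6618 cm³
m(Cd) = 0.6618 × 8.65 = 5.725 g
n(Cd) = 5.725 / 112.41 = 0.05093 mol; n(e⁻) = 2 × 0.05093 = 0.1019 mol
Q = 0.1019 × 96500 = 9833 C
t = 9833 / 10.3 = 954.7 s = 0.265 h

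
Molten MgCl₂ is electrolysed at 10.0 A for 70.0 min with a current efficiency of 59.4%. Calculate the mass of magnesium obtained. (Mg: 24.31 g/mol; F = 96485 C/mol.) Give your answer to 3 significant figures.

3.14 g

Q = 10.0 × 4200 = 42000 C
n(e⁻) = 42000 / 96485 = 0.4353 mol
Mg²⁺ + 2e⁻ → Mg, so theoretical m(Mg) = 0.2177 × 24.31 = 5.292 g
Actual mass = 59.4% × 5.292 = 3.14 g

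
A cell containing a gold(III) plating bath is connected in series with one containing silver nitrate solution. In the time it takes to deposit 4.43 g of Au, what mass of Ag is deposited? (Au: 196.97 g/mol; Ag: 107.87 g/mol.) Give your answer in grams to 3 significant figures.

7.28 g

n(Au) = 4.43 / 196.97 = 0.02249 mol
Au³⁺ + 3e⁻ → Au, so n(e⁻) = 3 × 0.02249 = 0.06747 mol
The cells are in series, so the same charge (and hence the same n(e⁻) = 0.06747 mol) passes through both.
Ag⁺ + e⁻ → Ag, so n(Ag) = 0.06747 mol
m(Ag) = 0.06747 × 107.87 = 7.28 g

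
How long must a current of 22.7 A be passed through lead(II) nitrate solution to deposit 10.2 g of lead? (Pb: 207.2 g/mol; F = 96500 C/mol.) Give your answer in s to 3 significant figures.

419 s

n(Pb) = 10.2 / 207.2 = 0.04923 mol
Pb²⁺ + 2e⁻ → Pb, so n(e⁻) = 2 × 0.04923 = 0.09846 mol
Q = 0.09846 × 96500 = 9501 C
t = Q / I = 9501 / 22.7 = 418.5 s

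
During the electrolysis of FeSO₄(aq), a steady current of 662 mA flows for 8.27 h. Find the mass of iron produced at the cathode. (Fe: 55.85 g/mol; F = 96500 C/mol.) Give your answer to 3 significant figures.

5.70 g

Q = 0.662 A × 29772 s = 19710 C
n(e⁻) = Q/F = 19710/96500 = 0.2042 mol
Fe²⁺ + 2e⁻ → Fe, so n(Fe) = 0.2042 / 2 = 0.1021 mol
m = 0.1021 × 55.85 = 5.70 g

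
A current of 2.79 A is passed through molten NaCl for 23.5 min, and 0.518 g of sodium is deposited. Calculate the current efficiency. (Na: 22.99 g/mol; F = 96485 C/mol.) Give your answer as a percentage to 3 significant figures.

55.3%

Q = 2.79 × 1410 = 3934 C
n(e⁻) = 3934 / 96485 = 0.04077 mol
Na⁺ + e⁻ → Na, so theoretical n(Na) = 0.04077 mol → 0.9373 g
Efficiency = 0.518 / 0.9373 = 0.5527 = 55.3%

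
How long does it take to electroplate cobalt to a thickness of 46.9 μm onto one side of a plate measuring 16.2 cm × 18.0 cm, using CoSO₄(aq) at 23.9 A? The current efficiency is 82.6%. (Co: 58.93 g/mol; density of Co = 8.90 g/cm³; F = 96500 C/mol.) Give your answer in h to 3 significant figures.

0.561 h

Plated area = 16.2 × 18.0 = 291.6 cm²
Volume = 291.6 × 46.9×10⁻⁴ cm = 1.368 cm³
m(Co) = 1.368 × 8.90 = 12.18 g
n(Co) = 12.18 / 58.93 = 0.2067 mol; n(e⁻) = 2 × 0.2067 = 0.4134 mol
Q = 0.4134 × 96500 / 0.826 = 48300 C
t = 48300 / 23.9 = 2021 s = 0.561 h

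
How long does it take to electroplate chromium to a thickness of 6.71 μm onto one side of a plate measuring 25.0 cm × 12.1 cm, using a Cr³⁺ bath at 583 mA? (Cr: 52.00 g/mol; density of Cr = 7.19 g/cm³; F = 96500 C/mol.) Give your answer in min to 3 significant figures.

Plated area = 25.0 × 12.1 = 302.5 cm²
Volume = 302.5 × 6.71×10⁻⁴ cm = 0.2030 cm³
m(Cr) = 0.2030 × 7.19 = 1.460 g
n(Cr) = 1.460 / 52.00 = 0.02808 mol; n(e⁻) = 3 × 0.02808 = 0.08424 mol
Q = 0.08424 × 96500 = 8129 C
t = 8129 / 0.583 = 13940 s = 232 min

232 min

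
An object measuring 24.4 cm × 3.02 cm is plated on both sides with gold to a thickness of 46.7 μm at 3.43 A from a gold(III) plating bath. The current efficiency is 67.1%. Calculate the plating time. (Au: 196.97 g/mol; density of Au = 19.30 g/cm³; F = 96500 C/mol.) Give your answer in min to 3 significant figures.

141 min

Plated area = 2 × 24.4 × 3.02 = 147.4 cm²
Volume = 147.4 × 46.7×10⁻⁴ cm = 0.6884 cm³
m(Au) = 0.6884 × 19.30 = 13.29 g
n(Au) = 13.29 / 196.97 = 0.06747 mol; n(e⁻) = 3 × 0.06747 = 0.2024 mol
Q = 0.2024 × 96500 / 0.671 = 29110 C
t = 29110 / 3.43 = 8487 s = 141 min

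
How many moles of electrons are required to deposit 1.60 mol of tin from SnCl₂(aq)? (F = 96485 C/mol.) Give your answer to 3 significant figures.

Sn²⁺ + 2e⁻ → Sn, so n(e⁻) = 2 × 1.60 = 3.200 mol

3.20 mol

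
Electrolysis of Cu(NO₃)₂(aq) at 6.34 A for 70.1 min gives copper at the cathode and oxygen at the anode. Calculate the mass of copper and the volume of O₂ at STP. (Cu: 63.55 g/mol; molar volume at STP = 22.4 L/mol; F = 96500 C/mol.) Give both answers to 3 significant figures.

Q = 6.34 × 4206 = 26670 C; n(e⁻) = 26670 / 96500 = 0.2764 mol
Cathode: Cu²⁺ + 2e⁻ → Cu → n(Cu) = 0.2764/2 = 0.1382 mol → 8.78 g
Anode: 2H₂O → O₂ + 4H⁺ + 4e⁻ → n(O₂) = 0.2764/4 = 0.06910 mol → 1.55 L

8.78 g Cu; 1.55 L O₂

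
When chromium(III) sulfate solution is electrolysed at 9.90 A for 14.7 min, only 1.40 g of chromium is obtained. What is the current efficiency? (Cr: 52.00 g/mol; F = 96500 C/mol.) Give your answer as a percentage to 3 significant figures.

Q = 9.90 × 882 = 8732 C
n(e⁻) = 8732 / 96500 = 0.09049 mol
Cr³⁺ + 3e⁻ → Cr, so theoretical n(Cr) = 0.03016 mol → 1.568 g
Efficiency = 1.40 / 1.568 = 0.8929 = 89.3%

89.3%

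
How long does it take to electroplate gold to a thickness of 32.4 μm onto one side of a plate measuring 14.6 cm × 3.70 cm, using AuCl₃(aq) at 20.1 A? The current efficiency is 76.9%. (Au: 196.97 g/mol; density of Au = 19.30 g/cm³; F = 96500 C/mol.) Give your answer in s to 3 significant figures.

321 s

Plated area = 14.6 × 3.70 = 54.02 cm²
Volume = 54.02 × 32.4×10⁻⁴ cm = 0.1750 cm³
m(Au) = 0.1750 × 19.30 = 3.378 g
n(Au) = 3.378 / 196.97 = 0.01715 mol; n(e⁻) = 3 × 0.01715 = 0.05145 mol
Q = 0.05145 × 96500 / 0.769 = 6456 C
t = 6456 / 20.1 = 321.2 s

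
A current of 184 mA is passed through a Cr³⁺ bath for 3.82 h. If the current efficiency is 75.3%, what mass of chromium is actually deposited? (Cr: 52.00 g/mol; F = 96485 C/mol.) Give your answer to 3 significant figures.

Q = 0.184 × 13752 = 2530 C
n(e⁻) = 2530 / 96485 = 0.02622 mol
Cr³⁺ + 3e⁻ → Cr, so theoretical m(Cr) = 0.008740 × 52.00 = 0.4545 g
Actual mass = 75.3% × 0.4545 = 0.342 g

0.342 g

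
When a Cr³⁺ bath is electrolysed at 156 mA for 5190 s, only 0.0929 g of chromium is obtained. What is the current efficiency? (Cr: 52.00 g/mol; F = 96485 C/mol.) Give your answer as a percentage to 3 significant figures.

63.9%

Q = 0.156 × 5190 = 809.6 C
n(e⁻) = 809.6 / 96485 = 0.008391 mol
Cr³⁺ + 3e⁻ → Cr, so theoretical n(Cr) = 0.002797 mol → 0.1454 g
Efficiency = 0.0929 / 0.1454 = 0.6389 = 63.9%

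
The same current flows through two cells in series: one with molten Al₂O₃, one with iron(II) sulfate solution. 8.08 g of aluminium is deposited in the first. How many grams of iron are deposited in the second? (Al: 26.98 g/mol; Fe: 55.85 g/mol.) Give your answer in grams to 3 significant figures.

25.1 g

n(Al) = 8.08 / 26.98 = 0.2995 mol
Al³⁺ + 3e⁻ → Al, so n(e⁻) = 3 × 0.2995 = 0.8985 mol
Same current for the same time ⇒ same n(e⁻) = 0.8985 mol in both cells.
Fe²⁺ + 2e⁻ → Fe, so n(Fe) = 0.8985 / 2 = 0.4493 mol
m(Fe) = 0.4493 × 55.85 = 25.1 g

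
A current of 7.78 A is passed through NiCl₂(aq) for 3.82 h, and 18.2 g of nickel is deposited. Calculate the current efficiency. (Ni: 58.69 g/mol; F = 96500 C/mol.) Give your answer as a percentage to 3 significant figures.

55.9%

Q = 7.78 × 13752 = 1.070×10^5 C
n(e⁻) = 1.070×10^5 / 96500 = 1.109 mol
Ni²⁺ + 2e⁻ → Ni, so theoretical n(Ni) = 0.5545 mol → 32.54 g
Efficiency = 18.2 / 32.54 = 0.5593 = 55.9%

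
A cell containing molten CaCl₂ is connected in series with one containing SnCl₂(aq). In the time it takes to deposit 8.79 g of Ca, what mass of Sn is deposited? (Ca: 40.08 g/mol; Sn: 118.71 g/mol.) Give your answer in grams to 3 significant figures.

26.0 g

n(Ca) = 8.79 / 40.08 = 0.2193 mol
Ca²⁺ + 2e⁻ → Ca, so n(e⁻) = 2 × 0.2193 = 0.4386 mol
Same current for the same time ⇒ same n(e⁻) = 0.4386 mol in both cells.
Sn²⁺ + 2e⁻ → Sn, so n(Sn) = 0.4386 / 2 = 0.2193 mol
m(Sn) = 0.2193 × 118.71 = 26.0 g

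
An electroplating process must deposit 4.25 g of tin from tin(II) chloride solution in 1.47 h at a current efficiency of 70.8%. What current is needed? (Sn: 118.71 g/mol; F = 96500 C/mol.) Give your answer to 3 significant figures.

1.84 A

n(Sn) = 4.25 / 118.71 = 0.03580 mol
Sn²⁺ + 2e⁻ → Sn, so n(e⁻) = 2 × 0.03580 = 0.07160 mol
Q = 0.07160 × 96500 / 0.708 = 9759 C
I = Q / t = 9759 / 5292 s = 1.84 A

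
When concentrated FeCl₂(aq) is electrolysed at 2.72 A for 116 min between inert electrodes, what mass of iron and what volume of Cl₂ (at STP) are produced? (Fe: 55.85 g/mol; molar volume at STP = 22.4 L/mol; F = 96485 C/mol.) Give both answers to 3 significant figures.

5.48 g Fe; 2.20 L Cl₂

Q = 2.72 × 6960 = 18930 C; n(e⁻) = 18930 / 96485 = 0.1962 mol
Cathode: Fe²⁺ + 2e⁻ → Fe → n(Fe) = 0.1962/2 = 0.09810 mol → 5.48 g
Anode: 2Cl⁻ → Cl₂ + 2e⁻ → n(Cl₂) = 0.1962/2 = 0.09810 mol → 2.20 L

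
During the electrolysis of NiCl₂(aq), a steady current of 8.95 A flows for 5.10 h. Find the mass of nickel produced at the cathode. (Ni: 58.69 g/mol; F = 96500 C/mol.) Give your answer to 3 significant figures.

Q = 8.95 A × 18360 s = 1.643×10^5 C
Moles of electrons = 1.643×10^5 / 96500 = 1.703 mol
Ni²⁺ + 2e⁻ → Ni, so n(Ni) = 1.703 / 2 = 0.8515 mol
m = 0.8515 × 58.69 = 50.0 g

50.0 g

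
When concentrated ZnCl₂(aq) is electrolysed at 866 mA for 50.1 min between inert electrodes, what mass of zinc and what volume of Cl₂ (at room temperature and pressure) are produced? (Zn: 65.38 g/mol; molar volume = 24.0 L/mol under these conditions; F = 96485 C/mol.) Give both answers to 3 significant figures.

Q = 0.866 × 3006 = 2603 C; n(e⁻) = 2603 / 96485 = 0.02698 mol
Cathode: Zn²⁺ + 2e⁻ → Zn → n(Zn) = 0.02698/2 = 0.01349 mol → 0.882 g
Anode: 2Cl⁻ → Cl₂ + 2e⁻ → n(Cl₂) = 0.02698/2 = 0.01349 mol → 0.324 L

0.882 g Zn; 0.324 L Cl₂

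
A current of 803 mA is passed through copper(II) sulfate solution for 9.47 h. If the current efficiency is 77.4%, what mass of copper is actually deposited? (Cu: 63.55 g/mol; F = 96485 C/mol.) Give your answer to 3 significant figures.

6.98 g

Q = 0.803 × 34092 = 27380 C
n(e⁻) = 27380 / 96485 = 0.2838 mol
Cu²⁺ + 2e⁻ → Cu, so theoretical m(Cu) = 0.1419 × 63.55 = 9.018 g
Actual mass = 77.4% × 9.018 = 6.98 g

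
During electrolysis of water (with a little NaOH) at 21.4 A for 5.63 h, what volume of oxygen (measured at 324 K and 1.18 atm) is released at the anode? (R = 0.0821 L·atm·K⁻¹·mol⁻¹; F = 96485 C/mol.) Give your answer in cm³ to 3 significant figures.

25300 cm³

Q = It = 21.4 × 20268 = 4.337×10^5 C
n(e⁻) = Q/F = 4.337×10^5/96485 = 4.495 mol
2H₂O → O₂ + 4H⁺ + 4e⁻, so n(O₂) = 4.495 / 4 = 1.124 mol
V = nRT/P = 1.124 × 0.0821 × 324 / 1.18 = 25.34 L
= 25300 cm³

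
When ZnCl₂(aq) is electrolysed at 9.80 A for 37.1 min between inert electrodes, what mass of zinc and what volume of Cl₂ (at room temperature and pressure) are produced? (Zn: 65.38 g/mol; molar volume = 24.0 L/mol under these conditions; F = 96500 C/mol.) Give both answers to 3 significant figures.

Q = 9.80 × 2226 = 21810 C; n(e⁻) = 21810 / 96500 = 0.2260 mol
Cathode: Zn²⁺ + 2e⁻ → Zn → n(Zn) = 0.2260/2 = 0.1130 mol → 7.39 g
Anode: 2Cl⁻ → Cl₂ + 2e⁻ → n(Cl₂) = 0.2260/2 = 0.1130 mol → 2.71 L

7.39 g Zn; 2.71 L Cl₂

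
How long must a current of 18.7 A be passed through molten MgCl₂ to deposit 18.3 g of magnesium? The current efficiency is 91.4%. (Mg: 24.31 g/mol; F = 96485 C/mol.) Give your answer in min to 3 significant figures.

n(Mg) = 18.3 / 24.31 = 0.7528 mol
Mg²⁺ + 2e⁻ → Mg, so n(e⁻) = 2 × 0.7528 = 1.506 mol
Q = 1.506 × 96485 / 0.914 = 1.590×10^5 C
t = Q / I = 1.590×10^5 / 18.7 = 8503 s = 142 min

142 min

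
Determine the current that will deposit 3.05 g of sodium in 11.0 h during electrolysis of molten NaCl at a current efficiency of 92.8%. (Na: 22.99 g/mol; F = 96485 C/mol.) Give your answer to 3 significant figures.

0.348 A

n(Na) = 3.05 / 22.99 = 0.1327 mol
Na⁺ + e⁻ → Na, so n(e⁻) = 0.1327 mol
Q = 0.1327 × 96485 / 0.928 = 13800 C
I = Q / t = 13800 / 39600 s = 0.348 A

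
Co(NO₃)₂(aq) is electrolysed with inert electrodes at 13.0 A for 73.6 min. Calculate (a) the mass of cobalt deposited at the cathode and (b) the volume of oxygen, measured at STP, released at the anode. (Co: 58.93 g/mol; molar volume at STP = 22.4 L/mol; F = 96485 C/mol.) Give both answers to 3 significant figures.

Q = 13.0 × 4416 = 57410 C; n(e⁻) = 57410 / 96485 = 0.5950 mol
Cathode: Co²⁺ + 2e⁻ → Co → n(Co) = 0.5950/2 = 0.2975 mol → 17.5 g
Anode: 2H₂O → O₂ + 4H⁺ + 4e⁻ → n(O₂) = 0.5950/4 = 0.1488 mol → 3.33 L

17.5 g Co; 3.33 L O₂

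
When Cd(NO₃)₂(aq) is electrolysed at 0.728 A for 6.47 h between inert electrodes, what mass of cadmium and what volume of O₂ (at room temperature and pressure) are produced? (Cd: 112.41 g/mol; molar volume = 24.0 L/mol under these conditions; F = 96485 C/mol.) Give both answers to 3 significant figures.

9.88 g Cd; 1.05 L O₂

Q = 0.728 × 23292 = 16960 C; n(e⁻) = 16960 / 96485 = 0.1758 mol
Cathode: Cd²⁺ + 2e⁻ → Cd → n(Cd) = 0.1758/2 = 0.08790 mol → 9.88 g
Anode: 2H₂O → O₂ + 4H⁺ + 4e⁻ → n(O₂) = 0.1758/4 = 0.04395 mol → 1.05 L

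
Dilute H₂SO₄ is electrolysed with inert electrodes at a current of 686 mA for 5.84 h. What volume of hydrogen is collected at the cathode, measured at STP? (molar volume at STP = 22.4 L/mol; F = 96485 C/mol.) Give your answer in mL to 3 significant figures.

1670 mL

Q = 0.686 A × 21024 s = 14420 C
n(e⁻) = Q/F = 14420/96485 = 0.1495 mol
2H⁺ + 2e⁻ → H₂, so n(H₂) = 0.1495 / 2 = 0.07475 mol
V = 0.07475 × 22.4 = 1.674 L
= 1670 mL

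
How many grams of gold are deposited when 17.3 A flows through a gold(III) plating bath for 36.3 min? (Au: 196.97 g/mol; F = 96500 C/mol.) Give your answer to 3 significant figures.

25.6 g

Q = It = 17.3 × 2178 = 37680 C
n(e⁻) = Q/F = 37680/96500 = 0.3905 mol
Au³⁺ + 3e⁻ → Au, so n(Au) = 0.3905 / 3 = 0.1302 mol
m = 0.1302 × 196.97 = 25.6 g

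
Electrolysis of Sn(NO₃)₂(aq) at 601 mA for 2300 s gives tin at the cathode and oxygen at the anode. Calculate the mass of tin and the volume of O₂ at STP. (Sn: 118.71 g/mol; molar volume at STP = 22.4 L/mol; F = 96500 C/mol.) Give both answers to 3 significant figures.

Q = 0.601 × 2300 = 1382 C; n(e⁻) = 1382 / 96500 = 0.01432 mol
Cathode: Sn²⁺ + 2e⁻ → Sn → n(Sn) = 0.01432/2 = 0.007160 mol → 0.850 g
Anode: 2H₂O → O₂ + 4H⁺ + 4e⁻ → n(O₂) = 0.01432/4 = 0.003580 mol → 0.0802 L

0.850 g Sn; 0.0802 L O₂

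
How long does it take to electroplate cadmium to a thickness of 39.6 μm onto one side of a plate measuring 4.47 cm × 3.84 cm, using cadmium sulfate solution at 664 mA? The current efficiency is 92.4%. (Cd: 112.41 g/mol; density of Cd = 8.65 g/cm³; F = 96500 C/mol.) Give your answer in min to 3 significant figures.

27.4 min

Plated area = 4.47 × 3.84 = 17.16 cm²
Volume = 17.16 × 39.6×10⁻⁴ cm = 0.06795 cm³
m(Cd) = 0.06795 × 8.65 = 0.5878 g
n(Cd) = 0.5878 / 112.41 = 0.005229 mol; n(e⁻) = 2 × 0.005229 = 0.01046 mol
Q = 0.01046 × 96500 / 0.924 = 1092 C
t = 1092 / 0.664 = 1645 s = 27.4 min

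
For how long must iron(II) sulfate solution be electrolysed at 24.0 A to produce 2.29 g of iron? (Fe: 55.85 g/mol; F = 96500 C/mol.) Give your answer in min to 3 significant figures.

n(Fe) = 2.29 / 55.85 = 0.04100 mol
Fe²⁺ + 2e⁻ → Fe, so n(e⁻) = 2 × 0.04100 = 0.08200 mol
Q = 0.08200 × 96500 = 7913 C
t = Q / I = 7913 / 24.0 = 329.7 s = 5.50 min

5.50 min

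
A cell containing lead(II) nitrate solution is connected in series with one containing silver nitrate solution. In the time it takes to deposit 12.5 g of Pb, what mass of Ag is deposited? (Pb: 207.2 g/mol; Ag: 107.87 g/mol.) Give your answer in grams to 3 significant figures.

13.0 g

n(Pb) = 12.5 / 207.2 = 0.06033 mol
Pb²⁺ + 2e⁻ → Pb, so n(e⁻) = 2 × 0.06033 = 0.1207 mol
Since the cells are in series, n(e⁻) in the Ag cell is also 0.1207 mol.
Ag⁺ + e⁻ → Ag, so n(Ag) = 0.1207 mol
m(Ag) = 0.1207 × 107.87 = 13.0 g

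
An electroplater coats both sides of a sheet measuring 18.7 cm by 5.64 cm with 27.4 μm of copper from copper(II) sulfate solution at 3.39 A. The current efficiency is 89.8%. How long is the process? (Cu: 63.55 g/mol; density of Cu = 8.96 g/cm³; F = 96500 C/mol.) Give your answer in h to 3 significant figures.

1.44 h

Plated area = 2 × 18.7 × 5.64 = 210.9 cm²
Volume = 210.9 × 27.4×10⁻⁴ cm = 0.5779 cm³
m(Cu) = 0.5779 × 8.96 = 5.178 g
n(Cu) = 5.178 / 63.55 = 0.08148 mol; n(e⁻) = 2 × 0.08148 = 0.1630 mol
Q = 0.1630 × 96500 / 0.898 = 17520 C
t = 17520 / 3.39 = 5168 s = 1.44 h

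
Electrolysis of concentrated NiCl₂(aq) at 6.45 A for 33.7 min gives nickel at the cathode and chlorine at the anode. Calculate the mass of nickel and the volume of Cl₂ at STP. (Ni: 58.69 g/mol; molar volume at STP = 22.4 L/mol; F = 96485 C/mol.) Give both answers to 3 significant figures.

3.97 g Ni; 1.51 L Cl₂

Q = 6.45 × 2022 = 13040 C; n(e⁻) = 13040 / 96485 = 0.1352 mol
Cathode: Ni²⁺ + 2e⁻ → Ni → n(Ni) = 0.1352/2 = 0.06760 mol → 3.97 g
Anode: 2Cl⁻ → Cl₂ + 2e⁻ → n(Cl₂) = 0.1352/2 = 0.06760 mol → 1.51 L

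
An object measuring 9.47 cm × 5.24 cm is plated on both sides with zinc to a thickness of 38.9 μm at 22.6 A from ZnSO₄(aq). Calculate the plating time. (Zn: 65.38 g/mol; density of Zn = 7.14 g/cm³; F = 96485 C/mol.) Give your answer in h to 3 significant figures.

Plated area = 2 × 9.47 × 5.24 = 99.25 cm²
Volume = 99.25 × 38.9×10⁻⁴ cm = 0.3861 cm³
m(Zn) = 0.3861 × 7.14 = 2.757 g
n(Zn) = 2.757 / 65.38 = 0.04217 mol; n(e⁻) = 2 × 0.04217 = 0.08434 mol
Q = 0.08434 × 96485 = 8138 C
t = 8138 / 22.6 = 360.1 s = 0.100 h

0.100 h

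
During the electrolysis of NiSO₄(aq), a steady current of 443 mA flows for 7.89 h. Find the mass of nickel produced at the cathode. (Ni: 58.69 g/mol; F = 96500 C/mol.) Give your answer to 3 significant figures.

3.83 g

Q = 0.443 A × 28404 s = 12580 C
n(e⁻) = 12580 / 96500 = 0.1304 mol
Ni²⁺ + 2e⁻ → Ni, so n(Ni) = 0.1304 / 2 = 0.06520 mol
m = 0.06520 × 58.69 = 3.83 g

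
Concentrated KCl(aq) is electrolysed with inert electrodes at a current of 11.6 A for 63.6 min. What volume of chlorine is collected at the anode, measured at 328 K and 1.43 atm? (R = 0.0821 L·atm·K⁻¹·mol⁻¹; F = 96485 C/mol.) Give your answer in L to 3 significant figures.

4.32 L

Q = It = 11.6 × 3816 = 44270 C
n(e⁻) = 44270 / 96485 = 0.4588 mol
2Cl⁻ → Cl₂ + 2e⁻, so n(Cl₂) = 0.4588 / 2 = 0.2294 mol
V = nRT/P = 0.2294 × 0.0821 × 328 / 1.43 = 4.320 L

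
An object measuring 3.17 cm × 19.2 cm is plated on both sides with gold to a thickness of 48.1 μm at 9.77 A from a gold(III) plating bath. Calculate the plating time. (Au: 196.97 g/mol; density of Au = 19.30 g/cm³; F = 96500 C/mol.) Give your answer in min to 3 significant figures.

28.3 min

Plated area = 2 × 3.17 × 19.2 = 121.7 cm²
Volume = 121.7 × 48.1×10⁻⁴ cm = 0.5854 cm³
m(Au) = 0.5854 × 19.30 = 11.30 g
n(Au) = 11.30 / 196.97 = 0.05737 mol; n(e⁻) = 3 × 0.05737 = 0.1721 mol
Q = 0.1721 × 96500 = 16610 C
t = 16610 / 9.77 = 1700 s = 28.3 min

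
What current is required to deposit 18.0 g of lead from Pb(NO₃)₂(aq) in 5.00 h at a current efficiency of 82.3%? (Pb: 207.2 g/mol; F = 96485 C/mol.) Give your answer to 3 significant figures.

1.13 A

n(Pb) = 18.0 / 207.2 = 0.08687 mol
Pb²⁺ + 2e⁻ → Pb, so n(e⁻) = 2 × 0.08687 = 0.1737 mol
Q = 0.1737 × 96485 / 0.823 = 20360 C
I = Q / t = 20360 / 18000 s = 1.13 A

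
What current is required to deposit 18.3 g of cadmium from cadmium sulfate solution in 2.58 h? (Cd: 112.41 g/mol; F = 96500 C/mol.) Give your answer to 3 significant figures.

n(Cd) = 18.3 / 112.41 = 0.1628 mol
Cd²⁺ + 2e⁻ → Cd, so n(e⁻) = 2 × 0.1628 = 0.3256 mol
Q = 0.3256 × 96500 = 31420 C
I = Q / t = 31420 / 9288 s = 3.38 A

3.38 A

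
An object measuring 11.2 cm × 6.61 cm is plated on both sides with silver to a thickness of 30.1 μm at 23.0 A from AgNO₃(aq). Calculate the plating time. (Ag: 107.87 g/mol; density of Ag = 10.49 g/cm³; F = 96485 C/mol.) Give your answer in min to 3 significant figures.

3.03 min

Plated area = 2 × 11.2 × 6.61 = 148.1 cm²
Volume = 148.1 × 30.1×10⁻⁴ cm = 0.4458 cm³
m(Ag) = 0.4458 × 10.49 = 4.676 g
n(Ag) = 4.676 / 107.87 = 0.04335 mol; n(e⁻) = 0.04335 mol
Q = 0.04335 × 96485 = 4183 C
t = 4183 / 23.0 = 181.9 s = 3.03 min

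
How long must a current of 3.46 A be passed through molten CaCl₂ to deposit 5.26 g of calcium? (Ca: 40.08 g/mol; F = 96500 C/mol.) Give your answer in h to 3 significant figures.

2.03 h

n(Ca) = 5.26 / 40.08 = 0.1312 mol
Ca²⁺ + 2e⁻ → Ca, so n(e⁻) = 2 × 0.1312 = 0.2624 mol
Q = 0.2624 × 96500 = 25320 C
t = Q / I = 25320 / 3.46 = 7318 s = 2.03 h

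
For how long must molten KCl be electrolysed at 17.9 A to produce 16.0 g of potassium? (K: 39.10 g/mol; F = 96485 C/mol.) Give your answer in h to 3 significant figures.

0.613 h

n(K) = 16.0 / 39.10 = 0.4092 mol
K⁺ + e⁻ → K, so n(e⁻) = 0.4092 mol
Q = 0.4092 × 96485 = 39480 C
t = Q / I = 39480 / 17.9 = 2206 s = 0.613 h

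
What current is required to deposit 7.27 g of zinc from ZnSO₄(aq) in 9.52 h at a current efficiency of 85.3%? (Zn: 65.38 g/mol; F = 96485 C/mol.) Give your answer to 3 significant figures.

0.734 A

n(Zn) = 7.27 / 65.38 = 0.1112 mol
Zn²⁺ + 2e⁻ → Zn, so n(e⁻) = 2 × 0.1112 = 0.2224 mol
Q = 0.2224 × 96485 / 0.853 = 25160 C
I = Q / t = 25160 / 34272 s = 0.734 A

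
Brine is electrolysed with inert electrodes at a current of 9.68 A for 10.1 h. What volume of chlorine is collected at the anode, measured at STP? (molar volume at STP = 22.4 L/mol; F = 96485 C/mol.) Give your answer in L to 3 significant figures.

40.9 L

Q = It = 9.68 × 36360 = 3.520×10^5 C
n(e⁻) = 3.520×10^5 / 96485 = 3.648 mol
2Cl⁻ → Cl₂ + 2e⁻, so n(Cl₂) = 3.648 / 2 = 1.824 mol
V = 1.824 × 22.4 = 40.86 L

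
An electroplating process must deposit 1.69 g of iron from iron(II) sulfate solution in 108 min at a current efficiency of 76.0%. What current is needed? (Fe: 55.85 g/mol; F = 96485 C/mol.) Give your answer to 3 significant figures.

n(Fe) = 1.69 / 55.85 = 0.03026 mol
Fe²⁺ + 2e⁻ → Fe, so n(e⁻) = 2 × 0.03026 = 0.06052 mol
Q = 0.06052 × 96485 / 0.760 = 7683 C
I = Q / t = 7683 / 6480 s = 1.19 A

1.19 A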